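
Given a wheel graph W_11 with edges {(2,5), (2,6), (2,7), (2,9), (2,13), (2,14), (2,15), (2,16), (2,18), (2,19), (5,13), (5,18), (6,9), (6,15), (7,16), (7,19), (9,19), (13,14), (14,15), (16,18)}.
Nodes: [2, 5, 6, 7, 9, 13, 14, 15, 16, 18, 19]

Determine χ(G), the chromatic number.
χ(G) = 3

Clique number ω(G) = 3 (lower bound: χ ≥ ω).
The clique on [2, 5, 18] has size 3, forcing χ ≥ 3, and the coloring below uses 3 colors, so χ(G) = 3.
A valid 3-coloring: color 1: [2]; color 2: [5, 6, 14, 16, 19]; color 3: [7, 9, 13, 15, 18].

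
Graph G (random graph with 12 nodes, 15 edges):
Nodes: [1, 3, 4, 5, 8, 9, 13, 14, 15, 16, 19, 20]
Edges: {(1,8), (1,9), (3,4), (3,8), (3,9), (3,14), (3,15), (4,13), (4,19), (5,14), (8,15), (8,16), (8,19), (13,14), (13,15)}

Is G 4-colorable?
Yes, G is 4-colorable

A valid 4-coloring: color 1: [1, 3, 5, 13, 16, 19, 20]; color 2: [4, 8, 9, 14]; color 3: [15].
(χ(G) = 3 ≤ 4.)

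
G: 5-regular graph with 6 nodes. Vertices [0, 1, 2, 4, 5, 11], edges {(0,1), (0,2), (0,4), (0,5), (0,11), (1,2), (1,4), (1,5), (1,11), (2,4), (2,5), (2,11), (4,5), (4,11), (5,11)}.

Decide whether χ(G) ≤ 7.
Yes, G is 7-colorable

A valid 7-coloring: color 1: [2]; color 2: [0]; color 3: [1]; color 4: [5]; color 5: [4]; color 6: [11].
(χ(G) = 6 ≤ 7.)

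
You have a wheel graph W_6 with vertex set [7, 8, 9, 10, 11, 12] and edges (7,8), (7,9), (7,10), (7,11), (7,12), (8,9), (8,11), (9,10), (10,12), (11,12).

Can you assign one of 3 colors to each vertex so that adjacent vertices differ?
Odd cycle [11, 12, 10, 9, 8] needs 3 colors (χ ≥ 3).
Vertex 7 is adjacent to every vertex of [8, 9, 10, 11, 12], which already need 3 colors among themselves, so 7 needs a new color (χ ≥ 4).
Hence χ(G) ≥ 4 > 3, so no proper 3-coloring exists.

No, G is not 3-colorable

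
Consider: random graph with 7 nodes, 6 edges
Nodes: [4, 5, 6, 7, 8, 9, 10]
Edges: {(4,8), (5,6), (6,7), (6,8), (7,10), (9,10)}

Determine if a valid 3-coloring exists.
A valid 3-coloring: color 1: [4, 6, 10]; color 2: [5, 7, 8, 9].
(χ(G) = 2 ≤ 3.)

Yes, G is 3-colorable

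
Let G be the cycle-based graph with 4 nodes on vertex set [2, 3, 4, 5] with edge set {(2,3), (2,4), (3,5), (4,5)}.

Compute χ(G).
Clique number ω(G) = 2 (lower bound: χ ≥ ω).
The graph is bipartite (no odd cycle), so 2 colors suffice: χ(G) = 2.
A valid 2-coloring: color 1: [2, 5]; color 2: [3, 4].

χ(G) = 2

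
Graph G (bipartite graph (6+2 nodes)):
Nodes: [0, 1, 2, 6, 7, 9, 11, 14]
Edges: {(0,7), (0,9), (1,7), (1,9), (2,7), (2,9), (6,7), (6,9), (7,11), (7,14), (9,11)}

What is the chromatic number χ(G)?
Clique number ω(G) = 2 (lower bound: χ ≥ ω).
The graph is bipartite (no odd cycle), so 2 colors suffice: χ(G) = 2.
A valid 2-coloring: color 1: [7, 9]; color 2: [0, 1, 2, 6, 11, 14].

χ(G) = 2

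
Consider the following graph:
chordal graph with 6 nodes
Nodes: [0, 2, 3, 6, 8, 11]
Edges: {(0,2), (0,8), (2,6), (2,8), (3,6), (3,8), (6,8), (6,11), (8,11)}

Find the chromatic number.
χ(G) = 3

Clique number ω(G) = 3 (lower bound: χ ≥ ω).
The clique on [0, 2, 8] has size 3, forcing χ ≥ 3, and the coloring below uses 3 colors, so χ(G) = 3.
A valid 3-coloring: color 1: [8]; color 2: [0, 6]; color 3: [2, 3, 11].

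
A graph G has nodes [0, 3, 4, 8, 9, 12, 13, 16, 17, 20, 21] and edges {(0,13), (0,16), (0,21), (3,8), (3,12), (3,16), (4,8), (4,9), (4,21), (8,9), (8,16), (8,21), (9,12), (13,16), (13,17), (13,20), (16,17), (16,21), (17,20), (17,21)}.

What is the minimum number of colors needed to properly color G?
χ(G) = 3

Clique number ω(G) = 3 (lower bound: χ ≥ ω).
The clique on [4, 8, 9] has size 3, forcing χ ≥ 3, and the coloring below uses 3 colors, so χ(G) = 3.
A valid 3-coloring: color 1: [4, 12, 16, 20]; color 2: [0, 8, 17]; color 3: [3, 9, 13, 21].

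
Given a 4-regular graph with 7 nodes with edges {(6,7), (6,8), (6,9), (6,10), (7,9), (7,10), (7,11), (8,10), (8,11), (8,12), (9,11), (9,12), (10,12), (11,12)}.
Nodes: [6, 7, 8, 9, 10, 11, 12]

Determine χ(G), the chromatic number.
Clique number ω(G) = 3 (lower bound: χ ≥ ω).
Suppose a proper 3-coloring c exists. The clique [6, 7, 9] takes 3 distinct colors; by symmetry let c(6) = 1, c(7) = 2, c(9) = 3.
- Vertex 10: neighbors [6, 7] already have colors [1, 2] ⇒ c(10) = 3.
- Vertex 8: neighbors [6, 10] already have colors [1, 3] ⇒ c(8) = 2.
- Vertex 11: neighbors [7, 9] already have colors [2, 3] ⇒ c(11) = 1.
- Vertex 12: neighbors [11, 8, 9] already have colors [1, 2, 3] — all 3 colors blocked. Contradiction.
The forced assignments end in a contradiction, so G has no proper 3-coloring (χ ≥ 4).
The coloring below uses 4 colors, so χ(G) = 4.
A valid 4-coloring: color 1: [9, 10]; color 2: [6, 11]; color 3: [7, 8]; color 4: [12].

χ(G) = 4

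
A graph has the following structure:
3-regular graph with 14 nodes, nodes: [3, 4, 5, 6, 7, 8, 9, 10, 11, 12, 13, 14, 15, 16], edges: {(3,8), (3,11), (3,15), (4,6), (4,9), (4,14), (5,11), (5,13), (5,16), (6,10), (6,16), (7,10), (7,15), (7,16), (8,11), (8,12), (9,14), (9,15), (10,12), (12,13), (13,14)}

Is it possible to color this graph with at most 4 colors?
A valid 4-coloring: color 1: [4, 10, 11, 13, 15, 16]; color 2: [3, 5, 6, 7, 12, 14]; color 3: [8, 9].
(χ(G) = 3 ≤ 4.)

Yes, G is 4-colorable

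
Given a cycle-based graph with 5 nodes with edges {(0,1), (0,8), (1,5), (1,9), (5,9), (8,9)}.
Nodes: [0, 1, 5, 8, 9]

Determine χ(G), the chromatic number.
χ(G) = 3

Clique number ω(G) = 3 (lower bound: χ ≥ ω).
The clique on [1, 5, 9] has size 3, forcing χ ≥ 3, and the coloring below uses 3 colors, so χ(G) = 3.
A valid 3-coloring: color 1: [1, 8]; color 2: [0, 9]; color 3: [5].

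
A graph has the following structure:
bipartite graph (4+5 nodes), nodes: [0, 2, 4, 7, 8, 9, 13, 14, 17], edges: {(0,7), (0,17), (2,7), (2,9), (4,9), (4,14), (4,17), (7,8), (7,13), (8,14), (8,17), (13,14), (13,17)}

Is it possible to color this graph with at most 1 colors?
No, G is not 1-colorable

Edge (4,17) forces its endpoints to differ, so 1 color is not enough.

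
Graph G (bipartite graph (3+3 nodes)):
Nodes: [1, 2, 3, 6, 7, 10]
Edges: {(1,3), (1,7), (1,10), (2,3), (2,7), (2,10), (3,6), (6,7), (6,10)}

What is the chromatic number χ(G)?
Clique number ω(G) = 2 (lower bound: χ ≥ ω).
The graph is bipartite (no odd cycle), so 2 colors suffice: χ(G) = 2.
A valid 2-coloring: color 1: [3, 7, 10]; color 2: [1, 2, 6].

χ(G) = 2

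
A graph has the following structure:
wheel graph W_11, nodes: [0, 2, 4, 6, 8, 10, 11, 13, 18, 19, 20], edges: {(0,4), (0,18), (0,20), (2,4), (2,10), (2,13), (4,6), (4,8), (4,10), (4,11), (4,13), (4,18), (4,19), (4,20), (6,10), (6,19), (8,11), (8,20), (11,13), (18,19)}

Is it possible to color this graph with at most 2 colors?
No, G is not 2-colorable

The clique on vertices [0, 4, 18] has size 3 > 2, so it alone needs 3 colors.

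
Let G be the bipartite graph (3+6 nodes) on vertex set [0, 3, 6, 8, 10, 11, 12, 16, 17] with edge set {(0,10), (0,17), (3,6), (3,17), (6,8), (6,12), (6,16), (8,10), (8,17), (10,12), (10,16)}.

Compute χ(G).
Clique number ω(G) = 2 (lower bound: χ ≥ ω).
The graph is bipartite (no odd cycle), so 2 colors suffice: χ(G) = 2.
A valid 2-coloring: color 1: [6, 10, 11, 17]; color 2: [0, 3, 8, 12, 16].

χ(G) = 2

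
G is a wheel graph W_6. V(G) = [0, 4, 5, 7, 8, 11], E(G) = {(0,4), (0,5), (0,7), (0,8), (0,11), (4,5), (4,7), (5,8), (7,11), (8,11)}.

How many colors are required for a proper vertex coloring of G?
Clique number ω(G) = 3 (lower bound: χ ≥ ω).
Odd cycle [11, 8, 5, 4, 7] needs 3 colors (χ ≥ 3).
Vertex 0 is adjacent to every vertex of [4, 5, 7, 8, 11], which already need 3 colors among themselves, so 0 needs a new color (χ ≥ 4).
The coloring below uses 4 colors, so χ(G) = 4.
A valid 4-coloring: color 1: [0]; color 2: [4, 11]; color 3: [7, 8]; color 4: [5].

χ(G) = 4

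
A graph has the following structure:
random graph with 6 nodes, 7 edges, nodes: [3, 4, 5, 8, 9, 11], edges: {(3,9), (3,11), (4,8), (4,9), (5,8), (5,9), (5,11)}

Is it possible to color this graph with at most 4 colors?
A valid 4-coloring: color 1: [8, 9, 11]; color 2: [3, 4, 5].
(χ(G) = 2 ≤ 4.)

Yes, G is 4-colorable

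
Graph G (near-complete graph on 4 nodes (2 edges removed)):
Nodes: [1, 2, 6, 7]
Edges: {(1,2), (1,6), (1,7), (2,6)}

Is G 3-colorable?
Yes, G is 3-colorable

A valid 3-coloring: color 1: [1]; color 2: [2, 7]; color 3: [6].
(χ(G) = 3 ≤ 3.)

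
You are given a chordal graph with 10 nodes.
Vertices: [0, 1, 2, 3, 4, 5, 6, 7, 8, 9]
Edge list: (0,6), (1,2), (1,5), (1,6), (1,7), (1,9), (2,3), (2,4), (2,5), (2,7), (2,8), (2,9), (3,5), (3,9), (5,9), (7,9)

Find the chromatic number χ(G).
χ(G) = 4

Clique number ω(G) = 4 (lower bound: χ ≥ ω).
The clique on [1, 2, 5, 9] has size 4, forcing χ ≥ 4, and the coloring below uses 4 colors, so χ(G) = 4.
A valid 4-coloring: color 1: [2, 6]; color 2: [0, 1, 3, 4, 8]; color 3: [9]; color 4: [5, 7].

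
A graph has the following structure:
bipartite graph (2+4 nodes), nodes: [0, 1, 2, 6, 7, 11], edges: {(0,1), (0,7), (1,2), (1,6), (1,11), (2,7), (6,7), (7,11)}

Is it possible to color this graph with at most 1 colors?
No, G is not 1-colorable

Edge (0,1) forces its endpoints to differ, so 1 color is not enough.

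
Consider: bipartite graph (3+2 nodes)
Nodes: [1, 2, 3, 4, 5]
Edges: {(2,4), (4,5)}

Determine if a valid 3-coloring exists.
A valid 3-coloring: color 1: [1, 3, 4]; color 2: [2, 5].
(χ(G) = 2 ≤ 3.)

Yes, G is 3-colorable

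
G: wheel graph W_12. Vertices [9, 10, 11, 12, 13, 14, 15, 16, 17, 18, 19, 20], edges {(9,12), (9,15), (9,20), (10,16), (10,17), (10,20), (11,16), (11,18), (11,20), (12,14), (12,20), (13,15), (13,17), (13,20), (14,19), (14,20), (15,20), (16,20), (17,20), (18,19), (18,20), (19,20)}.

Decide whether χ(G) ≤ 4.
Yes, G is 4-colorable

A valid 4-coloring: color 1: [20]; color 2: [12, 15, 16, 17, 18]; color 3: [9, 10, 11, 13, 14]; color 4: [19].
(χ(G) = 4 ≤ 4.)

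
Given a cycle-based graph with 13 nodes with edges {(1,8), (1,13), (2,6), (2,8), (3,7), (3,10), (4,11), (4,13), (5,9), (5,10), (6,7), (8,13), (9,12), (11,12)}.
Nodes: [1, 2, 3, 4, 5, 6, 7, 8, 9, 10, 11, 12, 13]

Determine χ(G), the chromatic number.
Clique number ω(G) = 3 (lower bound: χ ≥ ω).
The clique on [1, 8, 13] has size 3, forcing χ ≥ 3, and the coloring below uses 3 colors, so χ(G) = 3.
A valid 3-coloring: color 1: [2, 7, 9, 10, 11, 13]; color 2: [3, 4, 5, 6, 8, 12]; color 3: [1].

χ(G) = 3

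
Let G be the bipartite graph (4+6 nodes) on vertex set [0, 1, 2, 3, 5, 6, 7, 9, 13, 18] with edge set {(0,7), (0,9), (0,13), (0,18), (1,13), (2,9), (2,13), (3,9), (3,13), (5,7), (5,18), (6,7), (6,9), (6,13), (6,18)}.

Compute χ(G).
χ(G) = 2

Clique number ω(G) = 2 (lower bound: χ ≥ ω).
The graph is bipartite (no odd cycle), so 2 colors suffice: χ(G) = 2.
A valid 2-coloring: color 1: [7, 9, 13, 18]; color 2: [0, 1, 2, 3, 5, 6].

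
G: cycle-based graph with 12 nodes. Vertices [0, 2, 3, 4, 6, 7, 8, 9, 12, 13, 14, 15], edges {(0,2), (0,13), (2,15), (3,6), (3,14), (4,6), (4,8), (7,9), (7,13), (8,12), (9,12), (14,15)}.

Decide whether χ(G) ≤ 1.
Edge (0,2) forces its endpoints to differ, so 1 color is not enough.

No, G is not 1-colorable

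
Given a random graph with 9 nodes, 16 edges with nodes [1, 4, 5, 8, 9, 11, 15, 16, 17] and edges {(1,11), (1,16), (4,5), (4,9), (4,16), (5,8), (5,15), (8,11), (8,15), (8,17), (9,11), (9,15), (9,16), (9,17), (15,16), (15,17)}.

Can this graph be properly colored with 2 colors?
No, G is not 2-colorable

The clique on vertices [8, 15, 17] has size 3 > 2, so it alone needs 3 colors.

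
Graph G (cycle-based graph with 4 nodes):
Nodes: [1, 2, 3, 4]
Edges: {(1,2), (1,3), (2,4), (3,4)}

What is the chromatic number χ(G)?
Clique number ω(G) = 2 (lower bound: χ ≥ ω).
The graph is bipartite (no odd cycle), so 2 colors suffice: χ(G) = 2.
A valid 2-coloring: color 1: [2, 3]; color 2: [1, 4].

χ(G) = 2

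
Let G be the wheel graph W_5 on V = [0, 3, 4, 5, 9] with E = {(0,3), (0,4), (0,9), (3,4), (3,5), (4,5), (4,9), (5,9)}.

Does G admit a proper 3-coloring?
A valid 3-coloring: color 1: [4]; color 2: [0, 5]; color 3: [3, 9].
(χ(G) = 3 ≤ 3.)

Yes, G is 3-colorable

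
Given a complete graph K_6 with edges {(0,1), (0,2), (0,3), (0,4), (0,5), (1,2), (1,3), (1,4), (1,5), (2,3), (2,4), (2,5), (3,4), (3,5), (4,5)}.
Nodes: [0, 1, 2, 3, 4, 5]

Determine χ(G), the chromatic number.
χ(G) = 6

Clique number ω(G) = 6 (lower bound: χ ≥ ω).
The clique on [0, 1, 2, 3, 4, 5] has size 6, forcing χ ≥ 6, and the coloring below uses 6 colors, so χ(G) = 6.
A valid 6-coloring: color 1: [4]; color 2: [5]; color 3: [0]; color 4: [3]; color 5: [2]; color 6: [1].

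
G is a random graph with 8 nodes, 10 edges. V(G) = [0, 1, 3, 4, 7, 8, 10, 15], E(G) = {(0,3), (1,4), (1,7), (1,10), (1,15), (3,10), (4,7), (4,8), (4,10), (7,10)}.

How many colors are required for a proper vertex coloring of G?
Clique number ω(G) = 4 (lower bound: χ ≥ ω).
The clique on [1, 4, 7, 10] has size 4, forcing χ ≥ 4, and the coloring below uses 4 colors, so χ(G) = 4.
A valid 4-coloring: color 1: [1, 3, 8]; color 2: [0, 4, 15]; color 3: [10]; color 4: [7].

χ(G) = 4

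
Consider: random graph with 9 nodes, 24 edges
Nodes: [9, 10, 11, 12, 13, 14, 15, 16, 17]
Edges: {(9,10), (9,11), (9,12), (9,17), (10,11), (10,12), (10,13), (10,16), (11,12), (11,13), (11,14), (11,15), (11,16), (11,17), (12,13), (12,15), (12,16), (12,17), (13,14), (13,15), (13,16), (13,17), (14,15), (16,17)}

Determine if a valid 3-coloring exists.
No, G is not 3-colorable

The clique on vertices [11, 12, 13, 16, 17] has size 5 > 3, so it alone needs 5 colors.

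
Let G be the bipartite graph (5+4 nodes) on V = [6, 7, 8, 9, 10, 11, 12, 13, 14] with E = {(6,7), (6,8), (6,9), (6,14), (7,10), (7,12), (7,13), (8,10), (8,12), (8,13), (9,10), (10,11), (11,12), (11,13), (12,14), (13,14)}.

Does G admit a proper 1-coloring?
Edge (6,8) forces its endpoints to differ, so 1 color is not enough.

No, G is not 1-colorable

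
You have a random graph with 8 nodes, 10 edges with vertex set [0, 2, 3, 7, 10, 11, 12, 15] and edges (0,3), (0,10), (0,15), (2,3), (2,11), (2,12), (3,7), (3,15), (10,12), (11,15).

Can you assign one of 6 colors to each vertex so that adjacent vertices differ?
A valid 6-coloring: color 1: [3, 10, 11]; color 2: [0, 2, 7]; color 3: [12, 15].
(χ(G) = 3 ≤ 6.)

Yes, G is 6-colorable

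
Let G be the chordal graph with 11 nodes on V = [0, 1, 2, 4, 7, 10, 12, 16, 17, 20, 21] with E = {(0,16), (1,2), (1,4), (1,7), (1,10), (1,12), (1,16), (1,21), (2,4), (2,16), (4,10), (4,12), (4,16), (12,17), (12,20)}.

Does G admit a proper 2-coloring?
The clique on vertices [1, 2, 4, 16] has size 4 > 2, so it alone needs 4 colors.

No, G is not 2-colorable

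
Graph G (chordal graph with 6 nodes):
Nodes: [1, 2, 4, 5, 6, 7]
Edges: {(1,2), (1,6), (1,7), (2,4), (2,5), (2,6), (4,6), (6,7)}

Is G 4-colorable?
Yes, G is 4-colorable

A valid 4-coloring: color 1: [5, 6]; color 2: [2, 7]; color 3: [1, 4].
(χ(G) = 3 ≤ 4.)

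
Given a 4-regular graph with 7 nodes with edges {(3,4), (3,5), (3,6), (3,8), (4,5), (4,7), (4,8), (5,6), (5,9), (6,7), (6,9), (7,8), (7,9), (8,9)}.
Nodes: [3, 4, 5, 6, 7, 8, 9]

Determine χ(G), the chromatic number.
χ(G) = 4

Clique number ω(G) = 3 (lower bound: χ ≥ ω).
Suppose a proper 3-coloring c exists. The clique [3, 4, 5] takes 3 distinct colors; by symmetry let c(3) = 1, c(4) = 2, c(5) = 3.
- Vertex 6: neighbors [3, 5] already have colors [1, 3] ⇒ c(6) = 2.
- Vertex 8: neighbors [3, 4] already have colors [1, 2] ⇒ c(8) = 3.
- Vertex 7: neighbors [4, 8] already have colors [2, 3] ⇒ c(7) = 1.
- Vertex 9: neighbors [7, 6, 5] already have colors [1, 2, 3] — all 3 colors blocked. Contradiction.
The forced assignments end in a contradiction, so G has no proper 3-coloring (χ ≥ 4).
The coloring below uses 4 colors, so χ(G) = 4.
A valid 4-coloring: color 1: [5, 8]; color 2: [4, 9]; color 3: [3, 7]; color 4: [6].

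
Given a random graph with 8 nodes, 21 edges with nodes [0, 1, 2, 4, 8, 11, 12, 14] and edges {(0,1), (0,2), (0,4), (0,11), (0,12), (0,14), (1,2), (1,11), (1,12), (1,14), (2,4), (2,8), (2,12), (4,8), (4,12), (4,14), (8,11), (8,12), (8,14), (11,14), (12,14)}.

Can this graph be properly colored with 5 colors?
Yes, G is 5-colorable

A valid 5-coloring: color 1: [2, 14]; color 2: [0, 8]; color 3: [11, 12]; color 4: [1, 4].
(χ(G) = 4 ≤ 5.)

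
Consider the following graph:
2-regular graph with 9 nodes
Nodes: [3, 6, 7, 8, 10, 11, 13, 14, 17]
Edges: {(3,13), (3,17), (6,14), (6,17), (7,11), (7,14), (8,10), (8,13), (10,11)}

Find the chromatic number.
Clique number ω(G) = 2 (lower bound: χ ≥ ω).
Odd cycle [10, 8, 13, 3, 17, 6, 14, 7, 11] needs 3 colors (χ ≥ 3).
The coloring below uses 3 colors, so χ(G) = 3.
A valid 3-coloring: color 1: [3, 6, 7, 8]; color 2: [11, 13, 14, 17]; color 3: [10].

χ(G) = 3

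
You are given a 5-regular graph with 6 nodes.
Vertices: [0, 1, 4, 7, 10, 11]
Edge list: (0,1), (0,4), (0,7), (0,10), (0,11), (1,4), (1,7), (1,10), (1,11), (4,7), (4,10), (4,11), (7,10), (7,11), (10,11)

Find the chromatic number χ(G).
Clique number ω(G) = 6 (lower bound: χ ≥ ω).
The clique on [0, 1, 4, 7, 10, 11] has size 6, forcing χ ≥ 6, and the coloring below uses 6 colors, so χ(G) = 6.
A valid 6-coloring: color 1: [7]; color 2: [1]; color 3: [0]; color 4: [10]; color 5: [4]; color 6: [11].

χ(G) = 6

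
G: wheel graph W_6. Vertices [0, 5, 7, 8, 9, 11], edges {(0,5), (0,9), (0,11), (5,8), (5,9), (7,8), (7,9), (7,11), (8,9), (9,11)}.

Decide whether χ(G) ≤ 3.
No, G is not 3-colorable

Odd cycle [11, 0, 5, 8, 7] needs 3 colors (χ ≥ 3).
Vertex 9 is adjacent to every vertex of [0, 5, 7, 8, 11], which already need 3 colors among themselves, so 9 needs a new color (χ ≥ 4).
Hence χ(G) ≥ 4 > 3, so no proper 3-coloring exists.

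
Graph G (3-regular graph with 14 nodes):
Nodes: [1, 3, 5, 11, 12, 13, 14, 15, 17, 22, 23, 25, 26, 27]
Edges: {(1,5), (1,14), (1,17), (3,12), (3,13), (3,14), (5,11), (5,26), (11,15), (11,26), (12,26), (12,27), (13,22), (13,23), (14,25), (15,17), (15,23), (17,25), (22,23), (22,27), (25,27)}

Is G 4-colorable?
A valid 4-coloring: color 1: [13, 14, 17, 26, 27]; color 2: [3, 5, 15, 22, 25]; color 3: [1, 11, 12, 23].
(χ(G) = 3 ≤ 4.)

Yes, G is 4-colorable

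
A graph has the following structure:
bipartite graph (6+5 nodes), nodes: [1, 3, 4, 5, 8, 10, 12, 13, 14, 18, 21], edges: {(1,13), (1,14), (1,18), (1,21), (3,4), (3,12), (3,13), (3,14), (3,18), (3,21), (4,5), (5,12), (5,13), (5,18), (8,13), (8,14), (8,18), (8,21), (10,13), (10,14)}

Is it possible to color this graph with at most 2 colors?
A valid 2-coloring: color 1: [1, 3, 5, 8, 10]; color 2: [4, 12, 13, 14, 18, 21].
(χ(G) = 2 ≤ 2.)

Yes, G is 2-colorable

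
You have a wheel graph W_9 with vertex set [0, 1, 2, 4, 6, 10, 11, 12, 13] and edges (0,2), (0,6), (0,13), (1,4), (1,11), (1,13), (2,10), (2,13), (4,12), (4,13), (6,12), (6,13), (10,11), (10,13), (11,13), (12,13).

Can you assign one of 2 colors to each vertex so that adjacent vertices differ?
No, G is not 2-colorable

The clique on vertices [0, 2, 13] has size 3 > 2, so it alone needs 3 colors.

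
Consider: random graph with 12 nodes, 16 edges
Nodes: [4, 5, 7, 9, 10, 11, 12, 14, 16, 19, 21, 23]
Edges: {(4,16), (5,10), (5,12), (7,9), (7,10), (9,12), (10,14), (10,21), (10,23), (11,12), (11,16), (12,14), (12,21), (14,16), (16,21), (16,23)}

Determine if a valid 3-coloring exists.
A valid 3-coloring: color 1: [10, 12, 16, 19]; color 2: [4, 5, 7, 11, 14, 21, 23]; color 3: [9].
(χ(G) = 3 ≤ 3.)

Yes, G is 3-colorable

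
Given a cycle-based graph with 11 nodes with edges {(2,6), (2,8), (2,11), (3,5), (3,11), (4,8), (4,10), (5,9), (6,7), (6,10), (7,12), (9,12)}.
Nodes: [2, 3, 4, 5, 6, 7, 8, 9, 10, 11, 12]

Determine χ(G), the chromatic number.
Clique number ω(G) = 2 (lower bound: χ ≥ ω).
Odd cycle [8, 4, 10, 6, 2] needs 3 colors (χ ≥ 3).
The coloring below uses 3 colors, so χ(G) = 3.
A valid 3-coloring: color 1: [2, 3, 4, 7, 9]; color 2: [5, 6, 8, 11, 12]; color 3: [10].

χ(G) = 3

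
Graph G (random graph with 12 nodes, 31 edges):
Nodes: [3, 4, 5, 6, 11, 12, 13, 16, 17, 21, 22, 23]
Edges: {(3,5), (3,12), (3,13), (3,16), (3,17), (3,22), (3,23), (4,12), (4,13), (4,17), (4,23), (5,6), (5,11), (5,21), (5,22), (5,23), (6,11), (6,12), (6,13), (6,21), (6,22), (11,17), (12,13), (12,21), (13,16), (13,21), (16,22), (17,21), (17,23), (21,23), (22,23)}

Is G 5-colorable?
Yes, G is 5-colorable

A valid 5-coloring: color 1: [3, 4, 6]; color 2: [5, 13, 17]; color 3: [11, 12, 16, 23]; color 4: [21, 22].
(χ(G) = 4 ≤ 5.)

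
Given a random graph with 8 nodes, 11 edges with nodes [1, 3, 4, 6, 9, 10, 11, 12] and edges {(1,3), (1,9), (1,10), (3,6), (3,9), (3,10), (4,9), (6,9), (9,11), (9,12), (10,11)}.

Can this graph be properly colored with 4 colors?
A valid 4-coloring: color 1: [9, 10]; color 2: [3, 4, 11, 12]; color 3: [1, 6].
(χ(G) = 3 ≤ 4.)

Yes, G is 4-colorable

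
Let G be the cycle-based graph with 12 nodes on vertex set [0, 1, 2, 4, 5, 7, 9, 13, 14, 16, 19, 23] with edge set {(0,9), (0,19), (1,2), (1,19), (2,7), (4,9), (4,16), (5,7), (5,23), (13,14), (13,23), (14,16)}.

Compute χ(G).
χ(G) = 2

Clique number ω(G) = 2 (lower bound: χ ≥ ω).
The graph is bipartite (no odd cycle), so 2 colors suffice: χ(G) = 2.
A valid 2-coloring: color 1: [0, 1, 4, 7, 14, 23]; color 2: [2, 5, 9, 13, 16, 19].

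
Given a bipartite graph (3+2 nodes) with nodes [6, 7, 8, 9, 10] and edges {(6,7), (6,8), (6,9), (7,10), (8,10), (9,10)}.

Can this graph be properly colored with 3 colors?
A valid 3-coloring: color 1: [6, 10]; color 2: [7, 8, 9].
(χ(G) = 2 ≤ 3.)

Yes, G is 3-colorable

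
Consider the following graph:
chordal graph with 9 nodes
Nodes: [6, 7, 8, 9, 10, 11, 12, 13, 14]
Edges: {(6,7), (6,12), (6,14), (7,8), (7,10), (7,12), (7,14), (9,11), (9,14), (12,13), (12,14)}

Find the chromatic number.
Clique number ω(G) = 4 (lower bound: χ ≥ ω).
The clique on [6, 7, 12, 14] has size 4, forcing χ ≥ 4, and the coloring below uses 4 colors, so χ(G) = 4.
A valid 4-coloring: color 1: [7, 9, 13]; color 2: [8, 10, 11, 12]; color 3: [14]; color 4: [6].

χ(G) = 4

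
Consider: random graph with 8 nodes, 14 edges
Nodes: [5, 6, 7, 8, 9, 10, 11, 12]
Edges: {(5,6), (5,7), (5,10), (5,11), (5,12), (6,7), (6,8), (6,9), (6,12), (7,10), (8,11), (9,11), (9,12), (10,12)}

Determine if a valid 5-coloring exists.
A valid 5-coloring: color 1: [5, 8, 9]; color 2: [6, 10, 11]; color 3: [7, 12].
(χ(G) = 3 ≤ 5.)

Yes, G is 5-colorable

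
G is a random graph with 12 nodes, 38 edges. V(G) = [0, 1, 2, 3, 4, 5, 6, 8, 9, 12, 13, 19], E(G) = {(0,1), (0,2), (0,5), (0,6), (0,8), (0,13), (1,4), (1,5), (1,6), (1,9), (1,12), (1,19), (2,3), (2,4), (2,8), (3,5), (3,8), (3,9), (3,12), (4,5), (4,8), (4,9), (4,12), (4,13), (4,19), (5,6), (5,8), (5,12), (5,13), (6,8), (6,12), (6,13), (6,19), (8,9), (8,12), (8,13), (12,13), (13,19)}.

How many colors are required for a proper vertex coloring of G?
χ(G) = 5

Clique number ω(G) = 5 (lower bound: χ ≥ ω).
The clique on [0, 5, 6, 8, 13] has size 5, forcing χ ≥ 5, and the coloring below uses 5 colors, so χ(G) = 5.
A valid 5-coloring: color 1: [1, 8]; color 2: [3, 4, 6]; color 3: [2, 5, 9, 19]; color 4: [0, 12]; color 5: [13].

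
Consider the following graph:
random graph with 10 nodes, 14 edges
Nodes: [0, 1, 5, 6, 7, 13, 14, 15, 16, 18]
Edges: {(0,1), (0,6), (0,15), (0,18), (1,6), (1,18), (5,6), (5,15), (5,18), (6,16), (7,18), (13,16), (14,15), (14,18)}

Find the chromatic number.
χ(G) = 3

Clique number ω(G) = 3 (lower bound: χ ≥ ω).
The clique on [0, 1, 6] has size 3, forcing χ ≥ 3, and the coloring below uses 3 colors, so χ(G) = 3.
A valid 3-coloring: color 1: [6, 13, 15, 18]; color 2: [0, 5, 7, 14, 16]; color 3: [1].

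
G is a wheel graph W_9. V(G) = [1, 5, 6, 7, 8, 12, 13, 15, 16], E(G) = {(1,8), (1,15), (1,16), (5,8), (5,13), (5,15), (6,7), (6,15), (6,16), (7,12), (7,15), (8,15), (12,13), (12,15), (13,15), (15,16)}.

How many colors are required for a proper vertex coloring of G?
χ(G) = 3

Clique number ω(G) = 3 (lower bound: χ ≥ ω).
The clique on [1, 15, 16] has size 3, forcing χ ≥ 3, and the coloring below uses 3 colors, so χ(G) = 3.
A valid 3-coloring: color 1: [15]; color 2: [1, 5, 6, 12]; color 3: [7, 8, 13, 16].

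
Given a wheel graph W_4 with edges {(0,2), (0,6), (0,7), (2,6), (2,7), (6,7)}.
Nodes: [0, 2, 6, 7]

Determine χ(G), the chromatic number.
χ(G) = 4

Clique number ω(G) = 4 (lower bound: χ ≥ ω).
The clique on [0, 2, 6, 7] has size 4, forcing χ ≥ 4, and the coloring below uses 4 colors, so χ(G) = 4.
A valid 4-coloring: color 1: [2]; color 2: [7]; color 3: [6]; color 4: [0].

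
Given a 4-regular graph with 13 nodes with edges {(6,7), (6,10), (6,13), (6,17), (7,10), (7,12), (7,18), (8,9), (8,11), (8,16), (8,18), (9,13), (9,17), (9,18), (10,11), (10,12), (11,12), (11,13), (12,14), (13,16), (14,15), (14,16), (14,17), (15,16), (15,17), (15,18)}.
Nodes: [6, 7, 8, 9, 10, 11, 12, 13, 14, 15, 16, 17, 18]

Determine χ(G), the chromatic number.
χ(G) = 4

Clique number ω(G) = 3 (lower bound: χ ≥ ω).
Suppose a proper 3-coloring c exists. The clique [6, 7, 10] takes 3 distinct colors; by symmetry let c(6) = 1, c(7) = 2, c(10) = 3.
- Vertex 12: neighbors [7, 10] already have colors [2, 3] ⇒ c(12) = 1.
- Vertex 11: neighbors [12, 10] already have colors [1, 3] ⇒ c(11) = 2.
- Vertex 13: neighbors [6, 11] already have colors [1, 2] ⇒ c(13) = 3.
- Vertex 8: neighbors [11] already have colors [2]; try each remaining color.
- Case c(8) = 1:
  - Vertex 9: neighbors [8, 13] already have colors [1, 3] ⇒ c(9) = 2.
  - Vertex 16: neighbors [8, 13] already have colors [1, 3] ⇒ c(16) = 2.
  - Vertex 14: neighbors [12, 16] already have colors [1, 2] ⇒ c(14) = 3.
  - Vertex 17: neighbors [6, 9, 14] already have colors [1, 2, 3] — all 3 colors blocked. Contradiction.
- Case c(8) = 3:
  - Vertex 18: neighbors [7, 8] already have colors [2, 3] ⇒ c(18) = 1.
  - Vertex 9: neighbors [18, 8] already have colors [1, 3] ⇒ c(9) = 2.
  - Vertex 17: neighbors [6, 9] already have colors [1, 2] ⇒ c(17) = 3.
  - Vertex 14: neighbors [12, 17] already have colors [1, 3] ⇒ c(14) = 2.
  - Vertex 15: neighbors [18, 14, 17] already have colors [1, 2, 3] — all 3 colors blocked. Contradiction.
Every case ends in a contradiction, so G has no proper 3-coloring (χ ≥ 4).
The coloring below uses 4 colors, so χ(G) = 4.
A valid 4-coloring: color 1: [7, 8, 13, 14]; color 2: [6, 9, 11, 15]; color 3: [12, 16, 17, 18]; color 4: [10].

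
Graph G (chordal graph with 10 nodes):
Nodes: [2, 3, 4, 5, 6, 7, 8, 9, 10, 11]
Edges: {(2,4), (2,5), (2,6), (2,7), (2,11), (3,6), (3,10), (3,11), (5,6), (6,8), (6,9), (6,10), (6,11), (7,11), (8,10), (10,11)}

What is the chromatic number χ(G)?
Clique number ω(G) = 4 (lower bound: χ ≥ ω).
The clique on [3, 6, 10, 11] has size 4, forcing χ ≥ 4, and the coloring below uses 4 colors, so χ(G) = 4.
A valid 4-coloring: color 1: [4, 6, 7]; color 2: [5, 8, 9, 11]; color 3: [2, 10]; color 4: [3].

χ(G) = 4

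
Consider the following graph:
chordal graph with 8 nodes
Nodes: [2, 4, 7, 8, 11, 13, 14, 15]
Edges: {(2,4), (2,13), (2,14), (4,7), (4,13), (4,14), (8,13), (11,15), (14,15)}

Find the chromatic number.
χ(G) = 3

Clique number ω(G) = 3 (lower bound: χ ≥ ω).
The clique on [2, 4, 13] has size 3, forcing χ ≥ 3, and the coloring below uses 3 colors, so χ(G) = 3.
A valid 3-coloring: color 1: [4, 8, 15]; color 2: [2, 7, 11]; color 3: [13, 14].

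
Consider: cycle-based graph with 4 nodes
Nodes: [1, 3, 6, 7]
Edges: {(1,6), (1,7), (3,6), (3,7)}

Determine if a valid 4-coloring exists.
A valid 4-coloring: color 1: [6, 7]; color 2: [1, 3].
(χ(G) = 2 ≤ 4.)

Yes, G is 4-colorable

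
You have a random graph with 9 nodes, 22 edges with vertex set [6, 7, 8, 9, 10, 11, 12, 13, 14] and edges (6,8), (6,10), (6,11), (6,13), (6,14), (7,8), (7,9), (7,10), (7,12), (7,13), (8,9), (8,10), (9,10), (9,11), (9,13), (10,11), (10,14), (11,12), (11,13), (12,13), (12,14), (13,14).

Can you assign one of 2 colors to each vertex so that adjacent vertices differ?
The clique on vertices [7, 8, 9, 10] has size 4 > 2, so it alone needs 4 colors.

No, G is not 2-colorable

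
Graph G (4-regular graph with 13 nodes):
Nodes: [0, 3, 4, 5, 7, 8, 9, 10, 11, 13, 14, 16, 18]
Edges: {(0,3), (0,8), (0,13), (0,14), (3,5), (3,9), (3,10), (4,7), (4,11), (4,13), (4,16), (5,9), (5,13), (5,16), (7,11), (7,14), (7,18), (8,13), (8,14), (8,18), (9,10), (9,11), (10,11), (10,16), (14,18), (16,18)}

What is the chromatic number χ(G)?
χ(G) = 3

Clique number ω(G) = 3 (lower bound: χ ≥ ω).
The clique on [0, 8, 13] has size 3, forcing χ ≥ 3, and the coloring below uses 3 colors, so χ(G) = 3.
A valid 3-coloring: color 1: [0, 4, 9, 18]; color 2: [3, 11, 13, 14, 16]; color 3: [5, 7, 8, 10].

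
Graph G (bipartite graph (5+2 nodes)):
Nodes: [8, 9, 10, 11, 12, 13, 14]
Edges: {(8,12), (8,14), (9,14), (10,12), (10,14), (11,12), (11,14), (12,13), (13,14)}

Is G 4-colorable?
A valid 4-coloring: color 1: [12, 14]; color 2: [8, 9, 10, 11, 13].
(χ(G) = 2 ≤ 4.)

Yes, G is 4-colorable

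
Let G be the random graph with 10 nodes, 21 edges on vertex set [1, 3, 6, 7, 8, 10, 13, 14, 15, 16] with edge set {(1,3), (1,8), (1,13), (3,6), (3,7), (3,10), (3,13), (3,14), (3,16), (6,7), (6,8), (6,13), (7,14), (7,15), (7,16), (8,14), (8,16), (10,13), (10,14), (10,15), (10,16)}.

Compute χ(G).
χ(G) = 4

Clique number ω(G) = 3 (lower bound: χ ≥ ω).
Odd cycle [6, 13, 10, 14, 7] needs 3 colors (χ ≥ 3).
Vertex 3 is adjacent to every vertex of [6, 7, 10, 13, 14], which already need 3 colors among themselves, so 3 needs a new color (χ ≥ 4).
The coloring below uses 4 colors, so χ(G) = 4.
A valid 4-coloring: color 1: [3, 8, 15]; color 2: [1, 7, 10]; color 3: [13, 14, 16]; color 4: [6].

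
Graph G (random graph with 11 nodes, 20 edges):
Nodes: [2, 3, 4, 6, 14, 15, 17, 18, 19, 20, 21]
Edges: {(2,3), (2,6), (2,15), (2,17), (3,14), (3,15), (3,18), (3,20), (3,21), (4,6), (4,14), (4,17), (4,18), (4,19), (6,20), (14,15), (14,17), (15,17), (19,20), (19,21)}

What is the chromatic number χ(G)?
χ(G) = 3

Clique number ω(G) = 3 (lower bound: χ ≥ ω).
The clique on [2, 3, 15] has size 3, forcing χ ≥ 3, and the coloring below uses 3 colors, so χ(G) = 3.
A valid 3-coloring: color 1: [3, 6, 17, 19]; color 2: [2, 14, 18, 20, 21]; color 3: [4, 15].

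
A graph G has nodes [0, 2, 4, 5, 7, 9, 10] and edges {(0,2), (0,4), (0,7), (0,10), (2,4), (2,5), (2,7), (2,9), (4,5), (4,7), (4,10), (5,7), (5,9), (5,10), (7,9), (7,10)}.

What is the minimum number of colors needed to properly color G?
χ(G) = 4

Clique number ω(G) = 4 (lower bound: χ ≥ ω).
The clique on [2, 5, 7, 9] has size 4, forcing χ ≥ 4, and the coloring below uses 4 colors, so χ(G) = 4.
A valid 4-coloring: color 1: [7]; color 2: [2, 10]; color 3: [4, 9]; color 4: [0, 5].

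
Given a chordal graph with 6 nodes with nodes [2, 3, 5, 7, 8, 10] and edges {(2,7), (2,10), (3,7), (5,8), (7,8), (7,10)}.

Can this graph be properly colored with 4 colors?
Yes, G is 4-colorable

A valid 4-coloring: color 1: [5, 7]; color 2: [3, 8, 10]; color 3: [2].
(χ(G) = 3 ≤ 4.)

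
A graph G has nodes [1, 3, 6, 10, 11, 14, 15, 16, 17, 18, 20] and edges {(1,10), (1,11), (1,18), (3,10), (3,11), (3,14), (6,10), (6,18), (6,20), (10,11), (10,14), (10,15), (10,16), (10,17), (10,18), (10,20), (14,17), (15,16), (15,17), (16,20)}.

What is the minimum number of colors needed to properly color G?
χ(G) = 3

Clique number ω(G) = 3 (lower bound: χ ≥ ω).
The clique on [1, 10, 18] has size 3, forcing χ ≥ 3, and the coloring below uses 3 colors, so χ(G) = 3.
A valid 3-coloring: color 1: [10]; color 2: [11, 14, 15, 18, 20]; color 3: [1, 3, 6, 16, 17].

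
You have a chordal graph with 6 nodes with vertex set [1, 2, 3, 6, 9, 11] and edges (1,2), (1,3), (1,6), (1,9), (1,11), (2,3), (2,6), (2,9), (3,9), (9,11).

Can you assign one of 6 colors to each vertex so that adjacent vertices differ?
A valid 6-coloring: color 1: [1]; color 2: [6, 9]; color 3: [2, 11]; color 4: [3].
(χ(G) = 4 ≤ 6.)

Yes, G is 6-colorable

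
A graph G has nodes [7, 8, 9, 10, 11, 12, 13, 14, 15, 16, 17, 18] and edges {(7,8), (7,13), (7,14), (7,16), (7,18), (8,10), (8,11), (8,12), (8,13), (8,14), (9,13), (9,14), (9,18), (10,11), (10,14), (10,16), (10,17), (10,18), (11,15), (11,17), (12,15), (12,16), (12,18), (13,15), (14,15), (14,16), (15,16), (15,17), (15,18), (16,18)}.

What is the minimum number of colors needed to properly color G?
χ(G) = 4

Clique number ω(G) = 4 (lower bound: χ ≥ ω).
The clique on [12, 15, 16, 18] has size 4, forcing χ ≥ 4, and the coloring below uses 4 colors, so χ(G) = 4.
A valid 4-coloring: color 1: [8, 9, 15]; color 2: [11, 13, 14, 18]; color 3: [16, 17]; color 4: [7, 10, 12].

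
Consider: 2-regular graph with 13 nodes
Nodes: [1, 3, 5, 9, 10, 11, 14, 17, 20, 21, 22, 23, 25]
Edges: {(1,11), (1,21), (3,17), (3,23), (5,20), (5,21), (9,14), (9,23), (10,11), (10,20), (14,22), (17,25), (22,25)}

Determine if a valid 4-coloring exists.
Yes, G is 4-colorable

A valid 4-coloring: color 1: [11, 14, 20, 21, 23, 25]; color 2: [1, 5, 9, 10, 17, 22]; color 3: [3].
(χ(G) = 3 ≤ 4.)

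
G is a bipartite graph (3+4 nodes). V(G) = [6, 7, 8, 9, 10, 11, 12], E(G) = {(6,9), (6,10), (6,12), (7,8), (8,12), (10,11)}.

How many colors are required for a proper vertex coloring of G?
χ(G) = 2

Clique number ω(G) = 2 (lower bound: χ ≥ ω).
The graph is bipartite (no odd cycle), so 2 colors suffice: χ(G) = 2.
A valid 2-coloring: color 1: [6, 8, 11]; color 2: [7, 9, 10, 12].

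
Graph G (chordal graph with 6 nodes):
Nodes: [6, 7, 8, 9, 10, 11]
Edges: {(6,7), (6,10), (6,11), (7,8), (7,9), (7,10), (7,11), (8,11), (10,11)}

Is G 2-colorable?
No, G is not 2-colorable

The clique on vertices [6, 7, 10, 11] has size 4 > 2, so it alone needs 4 colors.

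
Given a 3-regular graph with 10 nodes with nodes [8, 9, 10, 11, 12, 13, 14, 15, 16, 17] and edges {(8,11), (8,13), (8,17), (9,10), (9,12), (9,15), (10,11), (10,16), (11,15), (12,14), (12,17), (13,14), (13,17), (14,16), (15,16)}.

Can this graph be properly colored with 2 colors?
No, G is not 2-colorable

The clique on vertices [8, 13, 17] has size 3 > 2, so it alone needs 3 colors.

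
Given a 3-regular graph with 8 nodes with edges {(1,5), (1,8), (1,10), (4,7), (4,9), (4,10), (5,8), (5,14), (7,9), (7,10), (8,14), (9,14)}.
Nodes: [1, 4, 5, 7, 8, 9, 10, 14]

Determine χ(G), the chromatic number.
Clique number ω(G) = 3 (lower bound: χ ≥ ω).
The clique on [1, 5, 8] has size 3, forcing χ ≥ 3, and the coloring below uses 3 colors, so χ(G) = 3.
A valid 3-coloring: color 1: [1, 4, 14]; color 2: [5, 7]; color 3: [8, 9, 10].

χ(G) = 3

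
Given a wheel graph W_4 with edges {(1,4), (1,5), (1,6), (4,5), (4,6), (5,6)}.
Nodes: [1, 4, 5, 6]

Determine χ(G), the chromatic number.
Clique number ω(G) = 4 (lower bound: χ ≥ ω).
The clique on [1, 4, 5, 6] has size 4, forcing χ ≥ 4, and the coloring below uses 4 colors, so χ(G) = 4.
A valid 4-coloring: color 1: [4]; color 2: [6]; color 3: [1]; color 4: [5].

χ(G) = 4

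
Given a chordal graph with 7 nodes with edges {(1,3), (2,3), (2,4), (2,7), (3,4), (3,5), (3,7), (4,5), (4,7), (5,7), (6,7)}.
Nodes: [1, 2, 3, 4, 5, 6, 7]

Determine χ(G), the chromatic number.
χ(G) = 4

Clique number ω(G) = 4 (lower bound: χ ≥ ω).
The clique on [2, 3, 4, 7] has size 4, forcing χ ≥ 4, and the coloring below uses 4 colors, so χ(G) = 4.
A valid 4-coloring: color 1: [3, 6]; color 2: [1, 7]; color 3: [4]; color 4: [2, 5].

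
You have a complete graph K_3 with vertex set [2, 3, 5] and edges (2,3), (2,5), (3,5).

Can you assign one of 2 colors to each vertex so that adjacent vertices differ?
The clique on vertices [2, 3, 5] has size 3 > 2, so it alone needs 3 colors.

No, G is not 2-colorable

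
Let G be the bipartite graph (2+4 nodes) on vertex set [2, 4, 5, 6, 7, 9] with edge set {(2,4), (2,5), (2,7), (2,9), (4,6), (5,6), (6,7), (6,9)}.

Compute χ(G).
χ(G) = 2

Clique number ω(G) = 2 (lower bound: χ ≥ ω).
The graph is bipartite (no odd cycle), so 2 colors suffice: χ(G) = 2.
A valid 2-coloring: color 1: [2, 6]; color 2: [4, 5, 7, 9].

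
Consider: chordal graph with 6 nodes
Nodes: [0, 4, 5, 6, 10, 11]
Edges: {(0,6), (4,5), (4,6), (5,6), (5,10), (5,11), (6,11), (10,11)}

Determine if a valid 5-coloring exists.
A valid 5-coloring: color 1: [0, 5]; color 2: [6, 10]; color 3: [4, 11].
(χ(G) = 3 ≤ 5.)

Yes, G is 5-colorable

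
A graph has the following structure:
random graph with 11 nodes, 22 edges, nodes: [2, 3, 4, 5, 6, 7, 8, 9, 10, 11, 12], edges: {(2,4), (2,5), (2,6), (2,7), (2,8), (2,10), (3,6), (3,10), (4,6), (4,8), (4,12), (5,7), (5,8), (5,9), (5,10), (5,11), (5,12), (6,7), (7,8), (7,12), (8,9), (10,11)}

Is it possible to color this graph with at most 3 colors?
No, G is not 3-colorable

The clique on vertices [2, 5, 7, 8] has size 4 > 3, so it alone needs 4 colors.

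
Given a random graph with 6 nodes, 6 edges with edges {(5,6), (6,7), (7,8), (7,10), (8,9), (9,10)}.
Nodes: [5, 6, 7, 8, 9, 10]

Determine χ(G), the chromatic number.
Clique number ω(G) = 2 (lower bound: χ ≥ ω).
The graph is bipartite (no odd cycle), so 2 colors suffice: χ(G) = 2.
A valid 2-coloring: color 1: [5, 7, 9]; color 2: [6, 8, 10].

χ(G) = 2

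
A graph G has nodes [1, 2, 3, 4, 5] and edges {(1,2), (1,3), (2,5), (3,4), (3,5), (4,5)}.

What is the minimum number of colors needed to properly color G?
Clique number ω(G) = 3 (lower bound: χ ≥ ω).
The clique on [3, 4, 5] has size 3, forcing χ ≥ 3, and the coloring below uses 3 colors, so χ(G) = 3.
A valid 3-coloring: color 1: [2, 3]; color 2: [1, 5]; color 3: [4].

χ(G) = 3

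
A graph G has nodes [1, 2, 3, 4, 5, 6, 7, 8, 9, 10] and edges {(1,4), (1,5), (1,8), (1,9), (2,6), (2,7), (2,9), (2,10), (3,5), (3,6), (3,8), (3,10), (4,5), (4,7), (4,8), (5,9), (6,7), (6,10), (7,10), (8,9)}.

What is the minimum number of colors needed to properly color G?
χ(G) = 4

Clique number ω(G) = 4 (lower bound: χ ≥ ω).
The clique on [2, 6, 7, 10] has size 4, forcing χ ≥ 4, and the coloring below uses 4 colors, so χ(G) = 4.
A valid 4-coloring: color 1: [4, 6, 9]; color 2: [1, 3, 7]; color 3: [2, 5, 8]; color 4: [10].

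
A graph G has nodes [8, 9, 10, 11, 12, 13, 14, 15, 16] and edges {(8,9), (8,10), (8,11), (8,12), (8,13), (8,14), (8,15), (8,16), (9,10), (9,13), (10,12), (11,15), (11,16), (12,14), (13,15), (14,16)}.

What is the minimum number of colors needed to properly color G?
Clique number ω(G) = 3 (lower bound: χ ≥ ω).
The clique on [8, 9, 10] has size 3, forcing χ ≥ 3, and the coloring below uses 3 colors, so χ(G) = 3.
A valid 3-coloring: color 1: [8]; color 2: [9, 12, 15, 16]; color 3: [10, 11, 13, 14].

χ(G) = 3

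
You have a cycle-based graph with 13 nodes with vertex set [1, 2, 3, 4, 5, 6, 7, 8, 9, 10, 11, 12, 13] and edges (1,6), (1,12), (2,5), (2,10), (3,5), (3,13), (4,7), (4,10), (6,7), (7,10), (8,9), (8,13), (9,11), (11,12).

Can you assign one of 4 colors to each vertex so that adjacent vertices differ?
A valid 4-coloring: color 1: [5, 6, 9, 10, 12, 13]; color 2: [1, 2, 3, 7, 8, 11]; color 3: [4].
(χ(G) = 3 ≤ 4.)

Yes, G is 4-colorable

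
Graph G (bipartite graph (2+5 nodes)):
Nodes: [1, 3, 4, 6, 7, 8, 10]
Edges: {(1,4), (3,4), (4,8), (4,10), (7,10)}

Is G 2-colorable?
Yes, G is 2-colorable

A valid 2-coloring: color 1: [4, 6, 7]; color 2: [1, 3, 8, 10].
(χ(G) = 2 ≤ 2.)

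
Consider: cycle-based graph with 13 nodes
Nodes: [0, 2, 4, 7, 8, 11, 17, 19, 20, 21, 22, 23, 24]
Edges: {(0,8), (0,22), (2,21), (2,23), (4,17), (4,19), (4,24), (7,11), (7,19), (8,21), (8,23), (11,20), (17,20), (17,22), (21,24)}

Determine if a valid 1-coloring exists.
Edge (0,8) forces its endpoints to differ, so 1 color is not enough.

No, G is not 1-colorable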